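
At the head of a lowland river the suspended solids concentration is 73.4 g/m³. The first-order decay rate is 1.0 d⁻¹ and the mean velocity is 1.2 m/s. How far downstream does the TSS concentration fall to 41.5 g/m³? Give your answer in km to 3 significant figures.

From C = C₀·e^(−kt), t = ln(C₀/C)/k = ln(73.4/41.5)/1.0 = 0.5702/1.0 = 0.5702 d.
Distance = v·t = 1.2 m/s × 4.927e+04 s = 5.912e+04 m = 59.12 km.

59.1 km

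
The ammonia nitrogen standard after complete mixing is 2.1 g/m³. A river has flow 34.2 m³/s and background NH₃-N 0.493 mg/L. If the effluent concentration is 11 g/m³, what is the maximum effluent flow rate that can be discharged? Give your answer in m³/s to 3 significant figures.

6.18 m³/s

Mass balance at complete mixing: C_std·(Q_w + Q_r) = Q_w·C_e + Q_r·C_b.
Rearranging, Q_w = Q_r·(C_std − C_b)/(C_e − C_std) = 34.2·(2.1 − 0.493) / (11 − 2.1) = 6.175 m³/s.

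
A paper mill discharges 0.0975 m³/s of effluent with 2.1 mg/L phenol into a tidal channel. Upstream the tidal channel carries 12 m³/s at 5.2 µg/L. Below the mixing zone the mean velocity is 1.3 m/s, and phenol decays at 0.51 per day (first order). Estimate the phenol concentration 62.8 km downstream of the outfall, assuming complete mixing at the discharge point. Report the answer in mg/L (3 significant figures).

5.2 µg/L = 0.0052 mg/L.
After complete mixing, C₀ = (0.0975·2.1 + 12·0.0052) / 12.1 = 0.02208 mg/L.
Travel time t = 6.28e+04 m / 1.3 m/s = 4.831e+04 s = 0.5591 d.
C = 0.02208·exp(−0.51·0.5591) = 0.02208·0.7519 = 0.0166 mg/L.

0.0166 mg/L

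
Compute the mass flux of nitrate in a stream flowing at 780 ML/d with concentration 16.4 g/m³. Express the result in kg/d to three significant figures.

780 ML/d = 9.028 m³/s.
Mass flux = Q·C = 9.028 m³/s × 16.4 g/m³ = 148.1 g/s.
= 148.1 g/s × 86.4 = 1.279e+04 kg/d.

12800 kg/d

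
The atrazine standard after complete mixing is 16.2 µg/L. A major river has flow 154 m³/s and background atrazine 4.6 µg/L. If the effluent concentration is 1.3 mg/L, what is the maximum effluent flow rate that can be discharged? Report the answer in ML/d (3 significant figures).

120 ML/d

4.6 µg/L = 0.0046 mg/L.
16.2 µg/L = 0.0162 mg/L.
Mass balance at complete mixing: C_std·(Q_w + Q_r) = Q_w·C_e + Q_r·C_b.
Rearranging, Q_w = Q_r·(C_std − C_b)/(C_e − C_std) = 154·(0.0162 − 0.0046) / (1.3 − 0.0162) = 1.391 m³/s.
= 120.2 ML/d.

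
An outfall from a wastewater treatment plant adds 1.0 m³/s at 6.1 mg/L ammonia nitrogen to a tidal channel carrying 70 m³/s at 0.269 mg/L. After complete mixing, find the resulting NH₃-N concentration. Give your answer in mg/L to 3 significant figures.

By mass balance at complete mixing, C = (1·6.1 + 70·0.269) / (1 + 70) = 24.93/71 = 0.3511 mg/L.

0.351 mg/L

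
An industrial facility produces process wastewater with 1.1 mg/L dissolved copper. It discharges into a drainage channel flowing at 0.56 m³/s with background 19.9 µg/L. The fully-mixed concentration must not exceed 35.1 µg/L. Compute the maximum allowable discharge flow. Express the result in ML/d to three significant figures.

19.9 µg/L = 0.0199 mg/L.
35.1 µg/L = 0.0351 mg/L.
Mass balance at complete mixing: C_std·(Q_w + Q_r) = Q_w·C_e + Q_r·C_b.
Rearranging, Q_w = Q_r·(C_std − C_b)/(C_e − C_std) = 0.56·(0.0351 − 0.0199) / (1.1 − 0.0351) = 0.007993 m³/s.
= 0.6906 ML/d.

0.691 ML/d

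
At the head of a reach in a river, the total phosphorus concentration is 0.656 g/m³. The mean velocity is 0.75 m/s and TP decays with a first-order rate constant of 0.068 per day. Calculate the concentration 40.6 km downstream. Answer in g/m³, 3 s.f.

0.629 g/m³

Travel time t = 40.6 km / 0.75 m/s = 4.06e+04/0.75 = 5.413e+04 s = 0.6265 d.
First-order decay: C = 0.656·exp(−0.068·0.6265) = 0.656·0.9583 = 0.6286 g/m³.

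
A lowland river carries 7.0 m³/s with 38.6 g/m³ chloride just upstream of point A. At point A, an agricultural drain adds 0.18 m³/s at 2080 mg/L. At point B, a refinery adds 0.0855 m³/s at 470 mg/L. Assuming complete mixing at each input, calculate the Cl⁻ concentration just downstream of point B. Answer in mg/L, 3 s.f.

94.3 mg/L

After input A: C = (7·38.6 + 0.18·2080) / 7.18 = 89.78 mg/L.
After input B: C = (7.18·89.78 + 0.0855·470) / 7.265 = 94.25 mg/L.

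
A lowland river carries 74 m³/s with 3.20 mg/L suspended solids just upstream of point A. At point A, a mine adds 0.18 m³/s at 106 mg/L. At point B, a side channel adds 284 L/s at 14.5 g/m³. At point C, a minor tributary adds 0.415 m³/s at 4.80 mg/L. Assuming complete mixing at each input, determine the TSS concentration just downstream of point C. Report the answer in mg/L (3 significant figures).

After input A: C = (74·3.2 + 0.18·106) / 74.18 = 3.449 mg/L.
284 L/s = 0.284 m³/s.
After input B: C = (74.18·3.449 + 0.284·14.5) / 74.46 = 3.492 mg/L.
After input C: C = (74.46·3.492 + 0.415·4.8) / 74.88 = 3.499 mg/L.

3.50 mg/L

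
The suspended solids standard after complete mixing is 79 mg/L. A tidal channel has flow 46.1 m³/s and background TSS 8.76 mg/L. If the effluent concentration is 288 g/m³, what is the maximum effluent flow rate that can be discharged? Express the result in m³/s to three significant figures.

Mass balance at complete mixing: C_std·(Q_w + Q_r) = Q_w·C_e + Q_r·C_b.
Rearranging, Q_w = Q_r·(C_std − C_b)/(C_e − C_std) = 46.1·(79 − 8.76) / (288 − 79) = 15.49 m³/s.

15.5 m³/s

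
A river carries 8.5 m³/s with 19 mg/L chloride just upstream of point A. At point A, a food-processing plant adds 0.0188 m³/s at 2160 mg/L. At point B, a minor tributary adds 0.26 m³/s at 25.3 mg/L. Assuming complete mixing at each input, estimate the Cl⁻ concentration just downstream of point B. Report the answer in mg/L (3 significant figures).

23.8 mg/L

After input A: C = (8.5·19 + 0.0188·2160) / 8.519 = 23.72 mg/L.
After input B: C = (8.519·23.72 + 0.26·25.3) / 8.779 = 23.77 mg/L.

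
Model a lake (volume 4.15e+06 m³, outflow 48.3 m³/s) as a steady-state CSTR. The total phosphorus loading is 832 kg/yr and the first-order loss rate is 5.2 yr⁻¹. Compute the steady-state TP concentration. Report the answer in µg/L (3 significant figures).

0.538 µg/L

Outflow Q = 48.3 m³/s × 3.156e+07 s/yr = 1.524e+09 m³/yr.
Steady-state CSTR mass balance: W = Q·C + k·V·C, so C = W/(Q + kV).
Q + kV = 1.524e+09 + 5.2·4.15e+06 = 1.546e+09 m³/yr.
C = 832/1.546e+09 = 5.382e-07 kg/m³ = 0.0005382 mg/L = 0.5382 µg/L.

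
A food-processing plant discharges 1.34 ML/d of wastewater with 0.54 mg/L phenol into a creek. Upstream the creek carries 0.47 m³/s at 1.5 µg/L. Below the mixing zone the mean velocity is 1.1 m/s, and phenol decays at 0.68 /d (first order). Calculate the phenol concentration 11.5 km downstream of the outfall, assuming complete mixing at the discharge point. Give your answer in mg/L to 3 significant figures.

0.0172 mg/L

1.34 ML/d = 0.01551 m³/s.
1.5 µg/L = 0.0015 mg/L.
After complete mixing, C₀ = (0.01551·0.54 + 0.47·0.0015) / 0.4855 = 0.0187 mg/L.
Travel time t = 1.15e+04 m / 1.1 m/s = 1.045e+04 s = 0.121 d.
C = 0.0187·exp(−0.68·0.121) = 0.0187·0.921 = 0.01722 mg/L.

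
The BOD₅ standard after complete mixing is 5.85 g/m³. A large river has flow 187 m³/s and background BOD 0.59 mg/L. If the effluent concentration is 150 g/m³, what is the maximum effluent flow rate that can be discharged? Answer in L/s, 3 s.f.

6820 L/s

Mass balance at complete mixing: C_std·(Q_w + Q_r) = Q_w·C_e + Q_r·C_b.
Rearranging, Q_w = Q_r·(C_std − C_b)/(C_e − C_std) = 187·(5.85 − 0.59) / (150 − 5.85) = 6.824 m³/s.
= 6824 L/s.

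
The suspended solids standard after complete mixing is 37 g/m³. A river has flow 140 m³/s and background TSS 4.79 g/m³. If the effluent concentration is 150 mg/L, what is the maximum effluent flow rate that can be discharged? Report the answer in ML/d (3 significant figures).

3450 ML/d

Mass balance at complete mixing: C_std·(Q_w + Q_r) = Q_w·C_e + Q_r·C_b.
Rearranging, Q_w = Q_r·(C_std − C_b)/(C_e − C_std) = 140·(37 − 4.79) / (150 − 37) = 39.91 m³/s.
= 3448 ML/d.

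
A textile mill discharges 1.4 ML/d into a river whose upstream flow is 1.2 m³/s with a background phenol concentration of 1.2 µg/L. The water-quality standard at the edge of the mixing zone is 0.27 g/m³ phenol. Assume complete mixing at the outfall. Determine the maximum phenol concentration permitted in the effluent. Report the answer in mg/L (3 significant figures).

20.2 mg/L

1.4 ML/d = 0.0162 m³/s.
1.2 µg/L = 0.0012 mg/L.
Mass balance: 0.27·1.216 = 0.0162·Cₑ + 1.2·0.0012.
Cₑ = (0.3284 − 0.00144) / 0.0162 = 20.18 mg/L.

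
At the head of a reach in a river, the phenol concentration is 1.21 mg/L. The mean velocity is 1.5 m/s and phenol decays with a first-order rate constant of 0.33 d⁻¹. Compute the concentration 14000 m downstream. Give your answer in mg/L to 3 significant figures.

1.17 mg/L

Travel time t = 14000 m / 1.5 m/s = 1.4e+04/1.5 = 9333 s = 0.108 d.
First-order decay: C = 1.21·exp(−0.33·0.108) = 1.21·0.965 = 1.168 mg/L.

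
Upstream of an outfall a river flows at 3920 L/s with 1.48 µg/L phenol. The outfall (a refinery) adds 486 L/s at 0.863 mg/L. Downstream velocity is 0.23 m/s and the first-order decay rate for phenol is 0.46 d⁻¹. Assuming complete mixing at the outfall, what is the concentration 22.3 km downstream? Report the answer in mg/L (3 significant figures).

486 L/s = 0.486 m³/s.
3920 L/s = 3.92 m³/s.
1.48 µg/L = 0.00148 mg/L.
After complete mixing, C₀ = (0.486·0.863 + 3.92·0.00148) / 4.406 = 0.09651 mg/L.
Travel time t = 2.23e+04 m / 0.23 m/s = 9.696e+04 s = 1.122 d.
C = 0.09651·exp(−0.46·1.122) = 0.09651·0.5968 = 0.05759 mg/L.

0.0576 mg/L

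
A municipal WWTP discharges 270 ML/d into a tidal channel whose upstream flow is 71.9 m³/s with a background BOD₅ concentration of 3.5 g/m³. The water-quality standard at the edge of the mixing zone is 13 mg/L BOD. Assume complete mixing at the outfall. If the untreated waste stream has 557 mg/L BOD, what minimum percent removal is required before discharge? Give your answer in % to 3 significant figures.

58.4 %

270 ML/d = 3.125 m³/s.
Mass balance: 13·75.03 = 3.125·Cₑ + 71.9·3.5.
Cₑ = (975.3 − 251.7) / 3.125 = 231.6 mg/L.
Required removal = 1 − 231.6/557 = 58.42 %.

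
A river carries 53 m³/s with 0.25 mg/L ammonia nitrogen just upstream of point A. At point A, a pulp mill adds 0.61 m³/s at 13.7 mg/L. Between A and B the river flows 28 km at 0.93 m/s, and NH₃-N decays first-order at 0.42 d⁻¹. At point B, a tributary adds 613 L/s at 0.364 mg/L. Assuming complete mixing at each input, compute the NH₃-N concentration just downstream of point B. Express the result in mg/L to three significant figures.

After input A: C = (53·0.25 + 0.61·13.7) / 53.61 = 0.403 mg/L.
Over the 28 km reach to input B (t = 3.011e+04 s = 0.3485 d), decay gives C = 0.403·exp(−0.42·0.3485) = 0.3482 mg/L.
613 L/s = 0.613 m³/s.
After input B: C = (53.61·0.3482 + 0.613·0.364) / 54.22 = 0.3483 mg/L.

0.348 mg/L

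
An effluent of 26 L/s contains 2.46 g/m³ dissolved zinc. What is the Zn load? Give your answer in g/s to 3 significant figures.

26 L/s = 0.026 m³/s.
Mass flux = Q·C = 0.026 m³/s × 2.46 g/m³ = 0.06396 g/s.

0.0640 g/s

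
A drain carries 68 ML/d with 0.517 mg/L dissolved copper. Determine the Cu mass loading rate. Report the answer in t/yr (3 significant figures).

12.8 t/yr

68 ML/d = 0.787 m³/s.
Mass flux = Q·C = 0.787 m³/s × 0.517 g/m³ = 0.4069 g/s.
= 0.4069 g/s × 31.56 = 12.84 t/yr.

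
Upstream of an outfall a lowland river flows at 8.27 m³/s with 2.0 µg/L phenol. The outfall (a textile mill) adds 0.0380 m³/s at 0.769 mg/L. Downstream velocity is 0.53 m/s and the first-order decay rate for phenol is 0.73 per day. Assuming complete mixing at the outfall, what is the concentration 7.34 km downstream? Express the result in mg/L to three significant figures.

0.00490 mg/L

2.0 µg/L = 0.002 mg/L.
After complete mixing, C₀ = (0.038·0.769 + 8.27·0.002) / 8.308 = 0.005508 mg/L.
Travel time t = 7340 m / 0.53 m/s = 1.385e+04 s = 0.1603 d.
C = 0.005508·exp(−0.73·0.1603) = 0.005508·0.8896 = 0.0049 mg/L.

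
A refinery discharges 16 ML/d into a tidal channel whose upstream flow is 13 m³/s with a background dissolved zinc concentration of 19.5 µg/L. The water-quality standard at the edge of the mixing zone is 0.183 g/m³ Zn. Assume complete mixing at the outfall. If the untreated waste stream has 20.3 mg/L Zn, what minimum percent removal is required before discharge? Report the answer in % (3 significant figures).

16 ML/d = 0.1852 m³/s.
19.5 µg/L = 0.0195 mg/L.
Mass balance: 0.183·13.19 = 0.1852·Cₑ + 13·0.0195.
Cₑ = (2.413 − 0.2535) / 0.1852 = 11.66 mg/L.
Required removal = 1 − 11.66/20.3 = 42.56 %.

42.6 %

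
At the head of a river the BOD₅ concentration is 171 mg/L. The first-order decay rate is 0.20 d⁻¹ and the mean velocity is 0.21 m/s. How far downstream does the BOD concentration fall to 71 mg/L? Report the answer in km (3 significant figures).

From C = C₀·e^(−kt), t = ln(C₀/C)/k = ln(171/71)/0.20 = 0.879/0.20 = 4.395 d.
Distance = v·t = 0.21 m/s × 3.797e+05 s = 7.974e+04 m = 79.74 km.

79.7 km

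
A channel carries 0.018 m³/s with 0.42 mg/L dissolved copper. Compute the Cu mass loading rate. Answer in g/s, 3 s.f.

Mass flux = Q·C = 0.018 m³/s × 0.42 g/m³ = 0.00756 g/s.

0.00756 g/s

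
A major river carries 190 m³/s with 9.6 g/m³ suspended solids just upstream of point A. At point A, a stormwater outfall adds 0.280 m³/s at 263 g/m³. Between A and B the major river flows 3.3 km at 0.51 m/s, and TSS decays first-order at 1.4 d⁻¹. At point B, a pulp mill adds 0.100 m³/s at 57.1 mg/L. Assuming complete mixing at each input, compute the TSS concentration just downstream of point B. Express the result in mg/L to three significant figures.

After input A: C = (190·9.6 + 0.28·263) / 190.3 = 9.973 mg/L.
Over the 3.3 km reach to input B (t = 6471 s = 0.07489 d), decay gives C = 9.973·exp(−1.4·0.07489) = 8.98 mg/L.
After input B: C = (190.3·8.98 + 0.1·57.1) / 190.4 = 9.005 mg/L.

9.01 mg/L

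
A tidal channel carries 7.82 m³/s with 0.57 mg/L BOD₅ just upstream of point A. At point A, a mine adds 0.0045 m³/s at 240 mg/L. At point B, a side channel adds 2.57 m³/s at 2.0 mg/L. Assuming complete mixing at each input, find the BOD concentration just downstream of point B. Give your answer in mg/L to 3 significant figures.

After input A: C = (7.82·0.57 + 0.0045·240) / 7.825 = 0.7077 mg/L.
After input B: C = (7.825·0.7077 + 2.57·2) / 10.39 = 1.027 mg/L.

1.03 mg/L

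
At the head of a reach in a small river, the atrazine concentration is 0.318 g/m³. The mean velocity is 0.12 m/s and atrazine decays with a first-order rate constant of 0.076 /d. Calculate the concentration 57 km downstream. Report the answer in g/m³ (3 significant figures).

Travel time t = 57 km / 0.12 m/s = 5.7e+04/0.12 = 4.75e+05 s = 5.498 d.
First-order decay: C = 0.318·exp(−0.076·5.498) = 0.318·0.6585 = 0.2094 g/m³.

0.209 g/m³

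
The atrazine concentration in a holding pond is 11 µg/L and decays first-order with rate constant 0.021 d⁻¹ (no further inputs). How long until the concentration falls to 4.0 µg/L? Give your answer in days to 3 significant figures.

48.2 d

t = ln(C₀/C)/k = ln(11/4.0)/0.021 = 1.012/0.021 = 48.17 d.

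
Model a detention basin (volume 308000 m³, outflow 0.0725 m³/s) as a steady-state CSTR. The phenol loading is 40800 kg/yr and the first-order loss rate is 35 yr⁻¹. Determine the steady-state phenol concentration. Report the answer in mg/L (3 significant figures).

3.12 mg/L

Outflow Q = 0.0725 m³/s × 3.156e+07 s/yr = 2.288e+06 m³/yr.
Steady-state CSTR mass balance: W = Q·C + k·V·C, so C = W/(Q + kV).
Q + kV = 2.288e+06 + 35·308000 = 1.307e+07 m³/yr.
C = 40800/1.307e+07 = 0.003122 kg/m³ = 3.122 mg/L.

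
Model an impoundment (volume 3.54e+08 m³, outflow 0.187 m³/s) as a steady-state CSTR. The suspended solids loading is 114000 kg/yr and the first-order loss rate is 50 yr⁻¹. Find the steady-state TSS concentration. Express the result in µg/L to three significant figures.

Outflow Q = 0.187 m³/s × 3.156e+07 s/yr = 5.901e+06 m³/yr.
Steady-state CSTR mass balance: W = Q·C + k·V·C, so C = W/(Q + kV).
Q + kV = 5.901e+06 + 50·3.54e+08 = 1.771e+10 m³/yr.
C = 114000/1.771e+10 = 6.439e-06 kg/m³ = 0.006439 mg/L = 6.439 µg/L.

6.44 µg/L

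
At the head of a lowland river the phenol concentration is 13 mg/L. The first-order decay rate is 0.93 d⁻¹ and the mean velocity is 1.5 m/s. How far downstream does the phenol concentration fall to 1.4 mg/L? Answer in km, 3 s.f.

311 km

From C = C₀·e^(−kt), t = ln(C₀/C)/k = ln(13/1.4)/0.93 = 2.228/0.93 = 2.396 d.
Distance = v·t = 1.5 m/s × 2.07e+05 s = 3.105e+05 m = 310.5 km.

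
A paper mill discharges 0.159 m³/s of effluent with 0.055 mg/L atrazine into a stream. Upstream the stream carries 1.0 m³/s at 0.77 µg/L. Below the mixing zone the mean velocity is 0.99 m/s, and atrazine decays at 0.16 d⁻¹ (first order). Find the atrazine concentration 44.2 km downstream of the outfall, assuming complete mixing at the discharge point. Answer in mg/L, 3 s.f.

0.77 µg/L = 0.00077 mg/L.
After complete mixing, C₀ = (0.159·0.055 + 1·0.00077) / 1.159 = 0.00821 mg/L.
Travel time t = 4.42e+04 m / 0.99 m/s = 4.465e+04 s = 0.5167 d.
C = 0.00821·exp(−0.16·0.5167) = 0.00821·0.9206 = 0.007558 mg/L.

0.00756 mg/L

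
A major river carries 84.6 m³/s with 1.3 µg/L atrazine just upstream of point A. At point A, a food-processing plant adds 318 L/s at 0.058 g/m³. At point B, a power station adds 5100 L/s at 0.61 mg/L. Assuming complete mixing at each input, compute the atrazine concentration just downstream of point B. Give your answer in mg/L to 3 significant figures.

0.0360 mg/L

1.3 µg/L = 0.0013 mg/L.
318 L/s = 0.318 m³/s.
After input A: C = (84.6·0.0013 + 0.318·0.058) / 84.92 = 0.001512 mg/L.
5100 L/s = 5.1 m³/s.
After input B: C = (84.92·0.001512 + 5.1·0.61) / 90.02 = 0.03599 mg/L.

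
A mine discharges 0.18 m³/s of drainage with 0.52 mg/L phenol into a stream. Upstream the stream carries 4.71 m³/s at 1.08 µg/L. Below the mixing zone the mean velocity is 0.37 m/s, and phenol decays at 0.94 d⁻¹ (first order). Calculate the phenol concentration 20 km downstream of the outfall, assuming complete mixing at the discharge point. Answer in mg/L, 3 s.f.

1.08 µg/L = 0.00108 mg/L.
After complete mixing, C₀ = (0.18·0.52 + 4.71·0.00108) / 4.89 = 0.02018 mg/L.
Travel time t = 2e+04 m / 0.37 m/s = 5.405e+04 s = 0.6256 d.
C = 0.02018·exp(−0.94·0.6256) = 0.02018·0.5554 = 0.01121 mg/L.

0.0112 mg/L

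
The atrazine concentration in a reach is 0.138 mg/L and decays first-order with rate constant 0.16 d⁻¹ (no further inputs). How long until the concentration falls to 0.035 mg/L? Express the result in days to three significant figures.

t = ln(C₀/C)/k = ln(0.138/0.035)/0.16 = 1.372/0.16 = 8.574 d.

8.57 d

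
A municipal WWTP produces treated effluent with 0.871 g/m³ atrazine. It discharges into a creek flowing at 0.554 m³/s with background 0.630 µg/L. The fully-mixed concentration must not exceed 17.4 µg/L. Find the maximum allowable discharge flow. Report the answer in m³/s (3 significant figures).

0.0109 m³/s

0.630 µg/L = 0.00063 mg/L.
17.4 µg/L = 0.0174 mg/L.
Mass balance at complete mixing: C_std·(Q_w + Q_r) = Q_w·C_e + Q_r·C_b.
Rearranging, Q_w = Q_r·(C_std − C_b)/(C_e − C_std) = 0.554·(0.0174 − 0.00063) / (0.871 − 0.0174) = 0.01088 m³/s.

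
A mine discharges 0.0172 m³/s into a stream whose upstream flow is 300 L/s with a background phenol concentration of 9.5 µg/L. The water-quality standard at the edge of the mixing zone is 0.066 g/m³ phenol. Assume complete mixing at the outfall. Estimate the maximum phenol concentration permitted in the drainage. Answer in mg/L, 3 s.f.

300 L/s = 0.3 m³/s.
9.5 µg/L = 0.0095 mg/L.
Mass balance: 0.066·0.3172 = 0.0172·Cₑ + 0.3·0.0095.
Cₑ = (0.02094 − 0.00285) / 0.0172 = 1.051 mg/L.

1.05 mg/L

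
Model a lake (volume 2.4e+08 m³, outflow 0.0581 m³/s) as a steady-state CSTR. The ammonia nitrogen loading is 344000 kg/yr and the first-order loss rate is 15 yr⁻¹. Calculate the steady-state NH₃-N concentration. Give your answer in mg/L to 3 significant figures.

0.0955 mg/L

Outflow Q = 0.0581 m³/s × 3.156e+07 s/yr = 1.833e+06 m³/yr.
Steady-state CSTR mass balance: W = Q·C + k·V·C, so C = W/(Q + kV).
Q + kV = 1.833e+06 + 15·2.4e+08 = 3.602e+09 m³/yr.
C = 344000/3.602e+09 = 9.551e-05 kg/m³ = 0.09551 mg/L.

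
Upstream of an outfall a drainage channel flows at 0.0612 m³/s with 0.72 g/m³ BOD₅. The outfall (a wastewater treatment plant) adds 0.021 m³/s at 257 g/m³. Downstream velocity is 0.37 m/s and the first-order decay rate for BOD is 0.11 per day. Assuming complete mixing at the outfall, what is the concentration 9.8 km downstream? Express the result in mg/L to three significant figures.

After complete mixing, C₀ = (0.021·257 + 0.0612·0.72) / 0.0822 = 66.19 mg/L.
Travel time t = 9800 m / 0.37 m/s = 2.649e+04 s = 0.3066 d.
C = 66.19·exp(−0.11·0.3066) = 66.19·0.9668 = 64 mg/L.

64.0 mg/L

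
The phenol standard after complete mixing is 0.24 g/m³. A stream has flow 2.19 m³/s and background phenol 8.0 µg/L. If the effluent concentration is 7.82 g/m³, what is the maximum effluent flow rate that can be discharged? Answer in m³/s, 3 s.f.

0.0670 m³/s

8.0 µg/L = 0.008 mg/L.
Mass balance at complete mixing: C_std·(Q_w + Q_r) = Q_w·C_e + Q_r·C_b.
Rearranging, Q_w = Q_r·(C_std − C_b)/(C_e − C_std) = 2.19·(0.24 − 0.008) / (7.82 − 0.24) = 0.06703 m³/s.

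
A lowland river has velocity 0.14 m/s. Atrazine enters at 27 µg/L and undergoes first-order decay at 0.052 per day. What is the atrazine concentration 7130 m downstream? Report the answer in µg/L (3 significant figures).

26.2 µg/L

Travel time t = 7130 m / 0.14 m/s = 7130/0.14 = 5.093e+04 s = 0.5895 d.
First-order decay: C = 27·exp(−0.052·0.5895) = 27·0.9698 = 26.18 µg/L.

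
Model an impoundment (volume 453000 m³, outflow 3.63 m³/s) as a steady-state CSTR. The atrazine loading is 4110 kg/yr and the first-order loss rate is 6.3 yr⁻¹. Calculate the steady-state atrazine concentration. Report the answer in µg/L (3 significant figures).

35.0 µg/L

Outflow Q = 3.63 m³/s × 3.156e+07 s/yr = 1.146e+08 m³/yr.
Steady-state CSTR mass balance: W = Q·C + k·V·C, so C = W/(Q + kV).
Q + kV = 1.146e+08 + 6.3·453000 = 1.174e+08 m³/yr.
C = 4110/1.174e+08 = 3.501e-05 kg/m³ = 0.03501 mg/L = 35.01 µg/L.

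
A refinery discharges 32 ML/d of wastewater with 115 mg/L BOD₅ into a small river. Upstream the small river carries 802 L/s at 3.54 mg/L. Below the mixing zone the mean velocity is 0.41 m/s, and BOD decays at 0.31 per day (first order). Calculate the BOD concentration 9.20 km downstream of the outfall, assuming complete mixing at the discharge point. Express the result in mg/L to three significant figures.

32 ML/d = 0.3704 m³/s.
802 L/s = 0.802 m³/s.
After complete mixing, C₀ = (0.3704·115 + 0.802·3.54) / 1.172 = 38.75 mg/L.
Travel time t = 9200 m / 0.41 m/s = 2.244e+04 s = 0.2597 d.
C = 38.75·exp(−0.31·0.2597) = 38.75·0.9226 = 35.75 mg/L.

35.8 mg/L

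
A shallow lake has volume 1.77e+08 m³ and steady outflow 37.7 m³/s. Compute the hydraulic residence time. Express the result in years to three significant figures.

0.149 yr

Q = 37.7 m³/s × 3.156e+07 s/yr = 1.19e+09 m³/yr.
Hydraulic residence time τ = V/Q = 1.77e+08/1.19e+09 = 0.1488 yr.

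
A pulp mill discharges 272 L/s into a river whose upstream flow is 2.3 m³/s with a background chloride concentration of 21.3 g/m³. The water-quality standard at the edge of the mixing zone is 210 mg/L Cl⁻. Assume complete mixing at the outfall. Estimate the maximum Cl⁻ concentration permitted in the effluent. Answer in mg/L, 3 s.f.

1810 mg/L

272 L/s = 0.272 m³/s.
Mass balance: 210·2.572 = 0.272·Cₑ + 2.3·21.3.
Cₑ = (540.1 − 48.99) / 0.272 = 1806 mg/L.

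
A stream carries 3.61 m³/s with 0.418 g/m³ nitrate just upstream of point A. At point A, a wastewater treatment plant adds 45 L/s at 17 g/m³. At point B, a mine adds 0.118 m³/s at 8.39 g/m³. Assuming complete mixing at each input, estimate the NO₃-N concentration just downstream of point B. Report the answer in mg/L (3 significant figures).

45 L/s = 0.045 m³/s.
After input A: C = (3.61·0.418 + 0.045·17) / 3.655 = 0.6222 mg/L.
After input B: C = (3.655·0.6222 + 0.118·8.39) / 3.773 = 0.8651 mg/L.

0.865 mg/L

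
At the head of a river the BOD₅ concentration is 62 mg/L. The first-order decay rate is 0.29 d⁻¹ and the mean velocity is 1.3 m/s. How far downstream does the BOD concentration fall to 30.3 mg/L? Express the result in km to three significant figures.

277 km

From C = C₀·e^(−kt), t = ln(C₀/C)/k = ln(62/30.3)/0.29 = 0.716/0.29 = 2.469 d.
Distance = v·t = 1.3 m/s × 2.133e+05 s = 2.773e+05 m = 277.3 km.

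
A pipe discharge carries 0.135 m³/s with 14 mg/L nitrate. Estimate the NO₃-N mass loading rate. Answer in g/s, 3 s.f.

Mass flux = Q·C = 0.135 m³/s × 14 g/m³ = 1.89 g/s.

1.89 g/s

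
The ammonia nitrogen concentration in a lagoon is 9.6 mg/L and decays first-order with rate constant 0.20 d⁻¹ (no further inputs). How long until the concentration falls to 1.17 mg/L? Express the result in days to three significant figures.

t = ln(C₀/C)/k = ln(9.6/1.17)/0.20 = 2.105/0.20 = 10.52 d.

10.5 d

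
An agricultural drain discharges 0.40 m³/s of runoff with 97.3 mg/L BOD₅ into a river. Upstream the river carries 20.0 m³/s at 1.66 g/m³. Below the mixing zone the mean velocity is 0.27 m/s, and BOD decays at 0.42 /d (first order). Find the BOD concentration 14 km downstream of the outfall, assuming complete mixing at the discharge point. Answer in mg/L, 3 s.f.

After complete mixing, C₀ = (0.4·97.3 + 20·1.66) / 20.4 = 3.535 mg/L.
Travel time t = 1.4e+04 m / 0.27 m/s = 5.185e+04 s = 0.6001 d.
C = 3.535·exp(−0.42·0.6001) = 3.535·0.7772 = 2.748 mg/L.

2.75 mg/L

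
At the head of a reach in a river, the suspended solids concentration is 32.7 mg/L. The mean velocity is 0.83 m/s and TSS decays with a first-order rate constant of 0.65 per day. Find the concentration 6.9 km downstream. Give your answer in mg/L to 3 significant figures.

Travel time t = 6.9 km / 0.83 m/s = 6900/0.83 = 8313 s = 0.09622 d.
First-order decay: C = 32.7·exp(−0.65·0.09622) = 32.7·0.9394 = 30.72 mg/L.

30.7 mg/L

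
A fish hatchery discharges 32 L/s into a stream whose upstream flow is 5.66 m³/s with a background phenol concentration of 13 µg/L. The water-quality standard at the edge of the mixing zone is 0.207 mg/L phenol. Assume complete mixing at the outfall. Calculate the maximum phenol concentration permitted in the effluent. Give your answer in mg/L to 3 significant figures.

32 L/s = 0.032 m³/s.
13 µg/L = 0.013 mg/L.
Mass balance: 0.207·5.692 = 0.032·Cₑ + 5.66·0.013.
Cₑ = (1.178 − 0.07358) / 0.032 = 34.52 mg/L.

34.5 mg/L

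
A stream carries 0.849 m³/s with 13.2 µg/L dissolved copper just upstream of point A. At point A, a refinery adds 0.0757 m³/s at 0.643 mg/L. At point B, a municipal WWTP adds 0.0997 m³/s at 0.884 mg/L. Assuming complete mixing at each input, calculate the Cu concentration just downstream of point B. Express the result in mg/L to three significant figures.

0.144 mg/L

13.2 µg/L = 0.0132 mg/L.
After input A: C = (0.849·0.0132 + 0.0757·0.643) / 0.9247 = 0.06476 mg/L.
After input B: C = (0.9247·0.06476 + 0.0997·0.884) / 1.024 = 0.1445 mg/L.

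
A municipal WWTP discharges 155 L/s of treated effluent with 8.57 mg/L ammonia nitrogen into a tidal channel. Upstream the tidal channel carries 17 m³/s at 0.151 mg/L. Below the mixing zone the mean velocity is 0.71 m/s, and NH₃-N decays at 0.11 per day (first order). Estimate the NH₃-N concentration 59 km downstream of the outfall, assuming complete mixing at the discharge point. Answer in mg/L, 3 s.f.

155 L/s = 0.155 m³/s.
After complete mixing, C₀ = (0.155·8.57 + 17·0.151) / 17.16 = 0.2271 mg/L.
Travel time t = 5.9e+04 m / 0.71 m/s = 8.31e+04 s = 0.9618 d.
C = 0.2271·exp(−0.11·0.9618) = 0.2271·0.8996 = 0.2043 mg/L.

0.204 mg/L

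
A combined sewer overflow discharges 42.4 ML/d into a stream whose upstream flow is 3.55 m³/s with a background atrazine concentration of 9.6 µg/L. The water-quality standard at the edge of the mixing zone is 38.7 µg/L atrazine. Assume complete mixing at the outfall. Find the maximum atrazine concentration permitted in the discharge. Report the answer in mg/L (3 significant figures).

42.4 ML/d = 0.4907 m³/s.
9.6 µg/L = 0.0096 mg/L.
38.7 µg/L = 0.0387 mg/L.
Mass balance: 0.0387·4.041 = 0.4907·Cₑ + 3.55·0.0096.
Cₑ = (0.1564 − 0.03408) / 0.4907 = 0.2492 mg/L.

0.249 mg/L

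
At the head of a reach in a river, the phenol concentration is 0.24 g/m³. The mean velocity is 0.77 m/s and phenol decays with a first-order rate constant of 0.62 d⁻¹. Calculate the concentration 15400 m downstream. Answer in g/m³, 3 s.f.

Travel time t = 15400 m / 0.77 m/s = 1.54e+04/0.77 = 2e+04 s = 0.2315 d.
First-order decay: C = 0.24·exp(−0.62·0.2315) = 0.24·0.8663 = 0.2079 g/m³.

0.208 g/m³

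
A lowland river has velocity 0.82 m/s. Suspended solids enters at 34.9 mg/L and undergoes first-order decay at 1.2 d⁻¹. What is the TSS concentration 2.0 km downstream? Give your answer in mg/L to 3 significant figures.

Travel time t = 2.0 km / 0.82 m/s = 2000/0.82 = 2439 s = 0.02823 d.
First-order decay: C = 34.9·exp(−1.2·0.02823) = 34.9·0.9667 = 33.74 mg/L.

33.7 mg/L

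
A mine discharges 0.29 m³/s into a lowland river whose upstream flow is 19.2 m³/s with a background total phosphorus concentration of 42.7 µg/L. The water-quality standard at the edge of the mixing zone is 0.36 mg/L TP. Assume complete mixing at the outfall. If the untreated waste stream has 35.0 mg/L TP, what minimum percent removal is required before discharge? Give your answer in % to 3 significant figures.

39.0 %

42.7 µg/L = 0.0427 mg/L.
Mass balance: 0.36·19.49 = 0.29·Cₑ + 19.2·0.0427.
Cₑ = (7.016 − 0.8198) / 0.29 = 21.37 mg/L.
Required removal = 1 − 21.37/35.0 = 38.95 %.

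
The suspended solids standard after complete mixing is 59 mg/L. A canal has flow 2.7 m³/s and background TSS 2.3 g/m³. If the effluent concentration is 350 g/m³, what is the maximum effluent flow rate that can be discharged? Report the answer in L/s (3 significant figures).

526 L/s

Mass balance at complete mixing: C_std·(Q_w + Q_r) = Q_w·C_e + Q_r·C_b.
Rearranging, Q_w = Q_r·(C_std − C_b)/(C_e − C_std) = 2.7·(59 − 2.3) / (350 − 59) = 0.5261 m³/s.
= 526.1 L/s.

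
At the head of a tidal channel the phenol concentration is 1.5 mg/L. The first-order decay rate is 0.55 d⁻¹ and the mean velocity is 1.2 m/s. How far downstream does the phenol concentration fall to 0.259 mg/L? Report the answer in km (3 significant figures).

From C = C₀·e^(−kt), t = ln(C₀/C)/k = ln(1.5/0.259)/0.55 = 1.756/0.55 = 3.193 d.
Distance = v·t = 1.2 m/s × 2.759e+05 s = 3.311e+05 m = 331.1 km.

331 km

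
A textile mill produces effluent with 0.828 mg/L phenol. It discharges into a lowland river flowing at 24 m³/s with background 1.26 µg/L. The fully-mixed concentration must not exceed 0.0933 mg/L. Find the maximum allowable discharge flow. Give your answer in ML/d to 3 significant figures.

260 ML/d

1.26 µg/L = 0.00126 mg/L.
Mass balance at complete mixing: C_std·(Q_w + Q_r) = Q_w·C_e + Q_r·C_b.
Rearranging, Q_w = Q_r·(C_std − C_b)/(C_e − C_std) = 24·(0.0933 − 0.00126) / (0.828 − 0.0933) = 3.007 m³/s.
= 259.8 ML/d.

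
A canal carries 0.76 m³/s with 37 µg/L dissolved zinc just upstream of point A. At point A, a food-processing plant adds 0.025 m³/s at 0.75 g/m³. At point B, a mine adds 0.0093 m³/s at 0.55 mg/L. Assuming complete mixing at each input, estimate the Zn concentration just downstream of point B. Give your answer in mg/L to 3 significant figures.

0.0654 mg/L

37 µg/L = 0.037 mg/L.
After input A: C = (0.76·0.037 + 0.025·0.75) / 0.785 = 0.05971 mg/L.
After input B: C = (0.785·0.05971 + 0.0093·0.55) / 0.7943 = 0.06545 mg/L.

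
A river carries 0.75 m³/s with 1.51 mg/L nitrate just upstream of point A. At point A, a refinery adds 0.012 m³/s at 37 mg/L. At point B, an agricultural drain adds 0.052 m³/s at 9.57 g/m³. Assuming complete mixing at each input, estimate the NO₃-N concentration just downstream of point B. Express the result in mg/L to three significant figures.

After input A: C = (0.75·1.51 + 0.012·37) / 0.762 = 2.069 mg/L.
After input B: C = (0.762·2.069 + 0.052·9.57) / 0.814 = 2.548 mg/L.

2.55 mg/L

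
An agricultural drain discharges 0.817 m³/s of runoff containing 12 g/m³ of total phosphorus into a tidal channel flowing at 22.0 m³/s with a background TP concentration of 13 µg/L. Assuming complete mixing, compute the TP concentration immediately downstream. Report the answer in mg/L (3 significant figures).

13 µg/L = 0.013 mg/L.
Conservation of mass across the mixing zone: C = (0.817·12 + 22·0.013) / (0.817 + 22) = 10.09/22.82 = 0.4422 mg/L.

0.442 mg/L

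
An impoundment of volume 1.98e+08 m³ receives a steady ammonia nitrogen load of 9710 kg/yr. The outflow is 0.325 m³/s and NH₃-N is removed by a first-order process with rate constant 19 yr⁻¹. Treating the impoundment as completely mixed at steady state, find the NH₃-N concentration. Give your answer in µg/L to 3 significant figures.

Outflow Q = 0.325 m³/s × 3.156e+07 s/yr = 1.026e+07 m³/yr.
Steady-state CSTR mass balance: W = Q·C + k·V·C, so C = W/(Q + kV).
Q + kV = 1.026e+07 + 19·1.98e+08 = 3.772e+09 m³/yr.
C = 9710/3.772e+09 = 2.574e-06 kg/m³ = 0.002574 mg/L = 2.574 µg/L.

2.57 µg/L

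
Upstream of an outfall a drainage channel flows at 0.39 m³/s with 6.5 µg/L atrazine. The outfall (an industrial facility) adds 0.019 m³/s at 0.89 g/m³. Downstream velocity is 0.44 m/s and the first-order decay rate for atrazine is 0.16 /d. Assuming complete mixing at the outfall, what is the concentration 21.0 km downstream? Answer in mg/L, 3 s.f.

0.0435 mg/L

6.5 µg/L = 0.0065 mg/L.
After complete mixing, C₀ = (0.019·0.89 + 0.39·0.0065) / 0.409 = 0.04754 mg/L.
Travel time t = 2.1e+04 m / 0.44 m/s = 4.773e+04 s = 0.5524 d.
C = 0.04754·exp(−0.16·0.5524) = 0.04754·0.9154 = 0.04352 mg/L.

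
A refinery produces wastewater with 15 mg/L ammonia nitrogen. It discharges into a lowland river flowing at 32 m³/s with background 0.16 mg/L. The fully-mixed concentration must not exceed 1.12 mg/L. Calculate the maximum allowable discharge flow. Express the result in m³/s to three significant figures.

Mass balance at complete mixing: C_std·(Q_w + Q_r) = Q_w·C_e + Q_r·C_b.
Rearranging, Q_w = Q_r·(C_std − C_b)/(C_e − C_std) = 32·(1.12 − 0.16) / (15 − 1.12) = 2.213 m³/s.

2.21 m³/s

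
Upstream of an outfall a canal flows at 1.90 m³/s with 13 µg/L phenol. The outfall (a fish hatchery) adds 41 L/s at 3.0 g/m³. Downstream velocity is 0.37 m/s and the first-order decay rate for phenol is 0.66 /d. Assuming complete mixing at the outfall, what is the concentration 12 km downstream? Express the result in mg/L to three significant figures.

41 L/s = 0.041 m³/s.
13 µg/L = 0.013 mg/L.
After complete mixing, C₀ = (0.041·3 + 1.9·0.013) / 1.941 = 0.07609 mg/L.
Travel time t = 1.2e+04 m / 0.37 m/s = 3.243e+04 s = 0.3754 d.
C = 0.07609·exp(−0.66·0.3754) = 0.07609·0.7806 = 0.0594 mg/L.

0.0594 mg/L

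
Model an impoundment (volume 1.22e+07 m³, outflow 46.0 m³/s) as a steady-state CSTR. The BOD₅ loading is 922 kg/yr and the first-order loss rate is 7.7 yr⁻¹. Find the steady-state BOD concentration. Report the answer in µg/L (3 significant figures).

0.597 µg/L

Outflow Q = 46.0 m³/s × 3.156e+07 s/yr = 1.452e+09 m³/yr.
Steady-state CSTR mass balance: W = Q·C + k·V·C, so C = W/(Q + kV).
Q + kV = 1.452e+09 + 7.7·1.22e+07 = 1.546e+09 m³/yr.
C = 922/1.546e+09 = 5.965e-07 kg/m³ = 0.0005965 mg/L = 0.5965 µg/L.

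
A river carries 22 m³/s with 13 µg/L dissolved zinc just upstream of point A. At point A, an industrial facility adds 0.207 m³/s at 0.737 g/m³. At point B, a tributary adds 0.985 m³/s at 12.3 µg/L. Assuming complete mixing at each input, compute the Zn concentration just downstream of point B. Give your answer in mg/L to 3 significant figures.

13 µg/L = 0.013 mg/L.
After input A: C = (22·0.013 + 0.207·0.737) / 22.21 = 0.01975 mg/L.
12.3 µg/L = 0.0123 mg/L.
After input B: C = (22.21·0.01975 + 0.985·0.0123) / 23.19 = 0.01943 mg/L.

0.0194 mg/L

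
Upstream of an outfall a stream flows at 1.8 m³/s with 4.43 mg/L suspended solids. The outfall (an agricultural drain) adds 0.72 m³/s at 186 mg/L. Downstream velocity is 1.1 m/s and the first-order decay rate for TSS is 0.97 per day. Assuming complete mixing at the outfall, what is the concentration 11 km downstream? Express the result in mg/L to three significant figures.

50.3 mg/L

After complete mixing, C₀ = (0.72·186 + 1.8·4.43) / 2.52 = 56.31 mg/L.
Travel time t = 1.1e+04 m / 1.1 m/s = 1e+04 s = 0.1157 d.
C = 56.31·exp(−0.97·0.1157) = 56.31·0.8938 = 50.33 mg/L.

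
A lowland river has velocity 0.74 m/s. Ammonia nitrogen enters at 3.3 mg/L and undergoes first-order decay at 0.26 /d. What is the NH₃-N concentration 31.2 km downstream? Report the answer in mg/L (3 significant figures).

Travel time t = 31.2 km / 0.74 m/s = 3.12e+04/0.74 = 4.216e+04 s = 0.488 d.
First-order decay: C = 3.3·exp(−0.26·0.488) = 3.3·0.8808 = 2.907 mg/L.

2.91 mg/L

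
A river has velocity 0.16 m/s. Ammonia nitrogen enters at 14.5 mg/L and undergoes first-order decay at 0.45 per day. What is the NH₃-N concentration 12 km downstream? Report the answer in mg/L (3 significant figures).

Travel time t = 12 km / 0.16 m/s = 1.2e+04/0.16 = 7.5e+04 s = 0.8681 d.
First-order decay: C = 14.5·exp(−0.45·0.8681) = 14.5·0.6766 = 9.811 mg/L.

9.81 mg/L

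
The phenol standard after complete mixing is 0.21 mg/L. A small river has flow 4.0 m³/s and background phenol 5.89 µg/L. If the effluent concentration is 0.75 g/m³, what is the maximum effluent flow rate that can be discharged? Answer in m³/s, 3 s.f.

5.89 µg/L = 0.00589 mg/L.
Mass balance at complete mixing: C_std·(Q_w + Q_r) = Q_w·C_e + Q_r·C_b.
Rearranging, Q_w = Q_r·(C_std − C_b)/(C_e − C_std) = 4.0·(0.21 − 0.00589) / (0.75 − 0.21) = 1.512 m³/s.

1.51 m³/s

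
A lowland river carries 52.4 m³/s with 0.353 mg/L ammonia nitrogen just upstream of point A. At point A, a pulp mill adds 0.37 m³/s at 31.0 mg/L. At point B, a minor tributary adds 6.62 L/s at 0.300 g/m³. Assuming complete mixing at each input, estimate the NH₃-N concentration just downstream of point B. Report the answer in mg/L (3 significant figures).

0.568 mg/L

After input A: C = (52.4·0.353 + 0.37·31) / 52.77 = 0.5679 mg/L.
6.62 L/s = 0.00662 m³/s.
After input B: C = (52.77·0.5679 + 0.00662·0.3) / 52.78 = 0.5678 mg/L.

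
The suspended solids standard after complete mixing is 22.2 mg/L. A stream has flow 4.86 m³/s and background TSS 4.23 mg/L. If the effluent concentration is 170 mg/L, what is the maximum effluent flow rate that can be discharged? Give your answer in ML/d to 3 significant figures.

Mass balance at complete mixing: C_std·(Q_w + Q_r) = Q_w·C_e + Q_r·C_b.
Rearranging, Q_w = Q_r·(C_std − C_b)/(C_e − C_std) = 4.86·(22.2 − 4.23) / (170 − 22.2) = 0.5909 m³/s.
= 51.05 ML/d.

51.1 ML/d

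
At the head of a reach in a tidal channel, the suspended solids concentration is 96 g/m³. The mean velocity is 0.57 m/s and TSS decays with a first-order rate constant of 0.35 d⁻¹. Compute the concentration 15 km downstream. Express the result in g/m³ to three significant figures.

Travel time t = 15 km / 0.57 m/s = 1.5e+04/0.57 = 2.632e+04 s = 0.3046 d.
First-order decay: C = 96·exp(−0.35·0.3046) = 96·0.8989 = 86.29 g/m³.

86.3 g/m³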